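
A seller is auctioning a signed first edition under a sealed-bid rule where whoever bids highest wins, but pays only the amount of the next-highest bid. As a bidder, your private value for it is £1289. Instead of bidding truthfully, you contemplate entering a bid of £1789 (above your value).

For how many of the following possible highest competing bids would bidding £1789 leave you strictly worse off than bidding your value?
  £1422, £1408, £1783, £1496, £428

4

The deviation hurts exactly when the highest competing bid lies strictly between £1289 and £1789 — overbidding then wins at a price above your value.
£1422: inside the interval → strictly worse (loss £133).
£1408: inside the interval → strictly worse (loss £119).
£1783: inside the interval → strictly worse (loss £494).
£1496: inside the interval → strictly worse (loss £207).
£428: below both → same outcome either way.
Count: 4.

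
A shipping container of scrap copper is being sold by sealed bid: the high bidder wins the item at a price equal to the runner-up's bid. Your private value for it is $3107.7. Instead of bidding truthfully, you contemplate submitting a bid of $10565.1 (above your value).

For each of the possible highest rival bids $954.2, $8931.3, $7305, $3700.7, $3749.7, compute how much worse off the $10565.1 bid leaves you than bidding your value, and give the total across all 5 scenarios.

The deviation costs you only when the competing bid falls strictly between $3107.7 and $10565.1; elsewhere both bids give the same outcome.
$954.2: outcomes coincide → loss $0.
$8931.3: truthful payoff $0, deviation payoff −$5823.6 → loss $5823.6.
$7305: truthful payoff $0, deviation payoff −$4197.3 → loss $4197.3.
$3700.7: truthful payoff $0, deviation payoff −$593 → loss $593.
$3749.7: truthful payoff $0, deviation payoff −$642 → loss $642.
Total loss = $5823.6 + $4197.3 + $593 + $642 = $11255.9.

$11255.9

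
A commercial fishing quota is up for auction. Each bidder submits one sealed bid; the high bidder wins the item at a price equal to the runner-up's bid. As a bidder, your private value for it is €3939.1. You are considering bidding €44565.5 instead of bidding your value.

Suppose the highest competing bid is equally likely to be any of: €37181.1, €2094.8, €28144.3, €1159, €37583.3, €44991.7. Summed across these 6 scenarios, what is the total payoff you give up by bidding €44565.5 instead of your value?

€91091.4

The deviation costs you only when the competing bid falls strictly between €3939.1 and €44565.5; elsewhere both bids give the same outcome.
€37181.1: truthful payoff €0, deviation payoff −€33242 → loss €33242.
€2094.8: outcomes coincide → loss €0.
€28144.3: truthful payoff €0, deviation payoff −€24205.2 → loss €24205.2.
€1159: outcomes coincide → loss €0.
€37583.3: truthful payoff €0, deviation payoff −€33644.2 → loss €33644.2.
€44991.7: outcomes coincide → loss €0.
Total loss = €33242 + €24205.2 + €33644.2 = €91091.4.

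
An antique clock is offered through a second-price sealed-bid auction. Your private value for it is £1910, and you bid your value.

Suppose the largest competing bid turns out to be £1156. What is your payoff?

£754

Your bid £1910 exceeds the highest competing bid £1156, so you win.
In a second-price auction the winner pays the second-highest bid, £1156.
Payoff = value − price = £1910 − £1156 = £754.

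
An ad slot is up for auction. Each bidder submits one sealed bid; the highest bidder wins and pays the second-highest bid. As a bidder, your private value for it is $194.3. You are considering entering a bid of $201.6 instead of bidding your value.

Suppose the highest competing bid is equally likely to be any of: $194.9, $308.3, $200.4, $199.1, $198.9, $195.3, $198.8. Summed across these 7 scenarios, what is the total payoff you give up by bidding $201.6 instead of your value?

The deviation costs you only when the competing bid falls strictly between $194.3 and $201.6; elsewhere both bids give the same outcome.
$194.9: truthful payoff $0, deviation payoff −$0.6 → loss $0.6.
$308.3: outcomes coincide → loss $0.
$200.4: truthful payoff $0, deviation payoff −$6.1 → loss $6.1.
$199.1: truthful payoff $0, deviation payoff −$4.8 → loss $4.8.
$198.9: truthful payoff $0, deviation payoff −$4.6 → loss $4.6.
$195.3: truthful payoff $0, deviation payoff −$1 → loss $1.
$198.8: truthful payoff $0, deviation payoff −$4.5 → loss $4.5.
Total loss = $0.6 + $6.1 + $4.8 + $4.6 + $1 + $4.5 = $21.6.
Because the price is fixed by the runner-up's bid, deviating from your value can only change a good outcome into a bad one — never the reverse.

$21.6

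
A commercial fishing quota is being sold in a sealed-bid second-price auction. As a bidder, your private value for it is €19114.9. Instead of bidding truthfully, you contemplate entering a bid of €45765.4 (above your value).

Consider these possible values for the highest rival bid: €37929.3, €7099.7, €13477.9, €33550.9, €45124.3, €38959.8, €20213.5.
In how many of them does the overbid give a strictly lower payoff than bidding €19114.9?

5

The deviation hurts exactly when the highest competing bid lies strictly between €19114.9 and €45765.4 — overbidding then wins at a price above your value.
€37929.3: inside the interval → strictly worse (loss €18814.4).
€7099.7: below both → same outcome either way.
€13477.9: below both → same outcome either way.
€33550.9: inside the interval → strictly worse (loss €14436).
€45124.3: inside the interval → strictly worse (loss €26009.4).
€38959.8: inside the interval → strictly worse (loss €19844.9).
€20213.5: inside the interval → strictly worse (loss €1098.6).
Count: 5.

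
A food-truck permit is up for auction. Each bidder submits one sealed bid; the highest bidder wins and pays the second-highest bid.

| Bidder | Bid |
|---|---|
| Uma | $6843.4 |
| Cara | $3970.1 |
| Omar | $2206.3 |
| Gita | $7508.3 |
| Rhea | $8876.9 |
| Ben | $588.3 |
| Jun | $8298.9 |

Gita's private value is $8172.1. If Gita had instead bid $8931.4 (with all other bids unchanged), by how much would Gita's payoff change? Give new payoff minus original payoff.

The highest bid among the other bidders is $8876.9; Gita's bid doesn't change that.
Original bid $7508.3: Gita is not highest (top rival bid is $8876.9); payoff $0.
Alternative bid $8931.4: Gita is highest, pays the top rival bid $8876.9; payoff $8172.1 − $8876.9 = −$704.8.
Change in payoff = −$704.8 − ($0) = −$704.8.

−$704.8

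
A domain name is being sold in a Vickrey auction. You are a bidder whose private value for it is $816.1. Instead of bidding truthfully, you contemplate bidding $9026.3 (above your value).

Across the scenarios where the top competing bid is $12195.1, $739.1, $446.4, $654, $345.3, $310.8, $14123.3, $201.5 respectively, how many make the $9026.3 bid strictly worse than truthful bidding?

The deviation hurts exactly when the highest competing bid lies strictly between $816.1 and $9026.3 — overbidding then wins at a price above your value.
$12195.1: above both → same outcome either way.
$739.1: below both → same outcome either way.
$446.4: below both → same outcome either way.
$654: below both → same outcome either way.
$345.3: below both → same outcome either way.
$310.8: below both → same outcome either way.
$14123.3: above both → same outcome either way.
$201.5: below both → same outcome either way.
Count: 0.

0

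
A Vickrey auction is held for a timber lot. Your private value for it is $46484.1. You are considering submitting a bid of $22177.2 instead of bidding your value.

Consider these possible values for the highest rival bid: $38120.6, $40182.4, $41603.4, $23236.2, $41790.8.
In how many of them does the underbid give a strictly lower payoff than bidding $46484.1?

The deviation hurts exactly when the highest competing bid lies strictly between $22177.2 and $46484.1 — underbidding then forfeits a profitable win.
$38120.6: inside the interval → strictly worse (loss $8363.5).
$40182.4: inside the interval → strictly worse (loss $6301.7).
$41603.4: inside the interval → strictly worse (loss $4880.7).
$23236.2: inside the interval → strictly worse (loss $23247.9).
$41790.8: inside the interval → strictly worse (loss $4693.3).
Count: 5.

5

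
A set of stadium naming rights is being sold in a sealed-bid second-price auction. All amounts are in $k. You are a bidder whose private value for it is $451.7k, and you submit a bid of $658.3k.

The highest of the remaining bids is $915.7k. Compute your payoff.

Your bid $658.3k is below the highest competing bid $915.7k, so you lose.
A losing bidder pays nothing and receives nothing: payoff = $0k.

$0k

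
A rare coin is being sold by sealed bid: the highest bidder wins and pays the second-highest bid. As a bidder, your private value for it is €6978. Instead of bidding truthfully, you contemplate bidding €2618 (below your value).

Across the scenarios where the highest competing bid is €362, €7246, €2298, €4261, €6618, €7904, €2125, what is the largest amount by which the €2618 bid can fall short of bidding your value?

€362: same outcome either way → loss €0.
€7246: same outcome either way → loss €0.
€2298: same outcome either way → loss €0.
€4261: truthful gives €2717, deviation gives €0 → loss €2717.
€6618: truthful gives €360, deviation gives €0 → loss €360.
€7904: same outcome either way → loss €0.
€2125: same outcome either way → loss €0.
Maximum loss: €2717.

€2717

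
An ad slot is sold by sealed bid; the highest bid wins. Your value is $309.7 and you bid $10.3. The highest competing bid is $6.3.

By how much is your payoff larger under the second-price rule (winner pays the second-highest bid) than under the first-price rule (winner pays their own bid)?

$4

You have the highest bid, so you win under either rule.
Second-price: pay $6.3 → payoff $303.4.
First-price: pay your own bid $10.3 → payoff $299.4.
Difference = $303.4 − ($299.4) = $4.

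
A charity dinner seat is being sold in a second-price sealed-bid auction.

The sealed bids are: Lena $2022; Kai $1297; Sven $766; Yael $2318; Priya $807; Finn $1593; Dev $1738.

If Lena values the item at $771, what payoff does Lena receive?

$0

Highest bid: Yael at $2318, so Yael wins.
Second-highest bid: Lena at $2022 — that is the price the winner pays.
Lena did not win, so Lena pays nothing and receives nothing: payoff $0.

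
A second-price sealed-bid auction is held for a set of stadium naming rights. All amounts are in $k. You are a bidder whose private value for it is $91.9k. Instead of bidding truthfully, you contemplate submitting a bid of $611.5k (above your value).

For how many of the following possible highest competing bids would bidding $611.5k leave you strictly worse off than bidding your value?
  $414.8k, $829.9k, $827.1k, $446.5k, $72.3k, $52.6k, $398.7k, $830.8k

The deviation hurts exactly when the highest competing bid lies strictly between $91.9k and $611.5k — overbidding then wins at a price above your value.
$414.8k: inside the interval → strictly worse (loss $322.9k).
$829.9k: above both → same outcome either way.
$827.1k: above both → same outcome either way.
$446.5k: inside the interval → strictly worse (loss $354.6k).
$72.3k: below both → same outcome either way.
$52.6k: below both → same outcome either way.
$398.7k: inside the interval → strictly worse (loss $306.8k).
$830.8k: above both → same outcome either way.
Count: 3.

3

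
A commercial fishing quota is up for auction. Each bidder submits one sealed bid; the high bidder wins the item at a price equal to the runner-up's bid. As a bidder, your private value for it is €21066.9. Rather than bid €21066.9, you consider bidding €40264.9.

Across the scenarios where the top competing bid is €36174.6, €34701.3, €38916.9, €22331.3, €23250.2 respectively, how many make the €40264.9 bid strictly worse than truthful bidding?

5

The deviation hurts exactly when the highest competing bid lies strictly between €21066.9 and €40264.9 — overbidding then wins at a price above your value.
€36174.6: inside the interval → strictly worse (loss €15107.7).
€34701.3: inside the interval → strictly worse (loss €13634.4).
€38916.9: inside the interval → strictly worse (loss €17850).
€22331.3: inside the interval → strictly worse (loss €1264.4).
€23250.2: inside the interval → strictly worse (loss €2183.3).
Count: 5.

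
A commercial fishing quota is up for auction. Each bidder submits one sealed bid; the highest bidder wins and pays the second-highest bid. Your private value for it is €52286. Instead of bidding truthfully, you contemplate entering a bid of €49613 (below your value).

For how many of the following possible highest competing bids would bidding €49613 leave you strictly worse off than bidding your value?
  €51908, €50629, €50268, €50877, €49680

The deviation hurts exactly when the highest competing bid lies strictly between €49613 and €52286 — underbidding then forfeits a profitable win.
€51908: inside the interval → strictly worse (loss €378).
€50629: inside the interval → strictly worse (loss €1657).
€50268: inside the interval → strictly worse (loss €2018).
€50877: inside the interval → strictly worse (loss €1409).
€49680: inside the interval → strictly worse (loss €2606).
Count: 5.

5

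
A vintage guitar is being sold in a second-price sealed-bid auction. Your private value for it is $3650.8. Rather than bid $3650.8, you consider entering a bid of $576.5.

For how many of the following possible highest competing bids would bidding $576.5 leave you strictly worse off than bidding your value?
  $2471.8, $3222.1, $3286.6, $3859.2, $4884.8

3

The deviation hurts exactly when the highest competing bid lies strictly between $576.5 and $3650.8 — underbidding then forfeits a profitable win.
$2471.8: inside the interval → strictly worse (loss $1179).
$3222.1: inside the interval → strictly worse (loss $428.7).
$3286.6: inside the interval → strictly worse (loss $364.2).
$3859.2: above both → same outcome either way.
$4884.8: above both → same outcome either way.
Count: 3.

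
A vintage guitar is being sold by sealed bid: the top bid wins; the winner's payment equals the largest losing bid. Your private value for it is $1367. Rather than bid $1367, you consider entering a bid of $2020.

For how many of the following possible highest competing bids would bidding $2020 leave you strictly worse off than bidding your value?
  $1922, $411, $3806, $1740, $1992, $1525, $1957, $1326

5

The deviation hurts exactly when the highest competing bid lies strictly between $1367 and $2020 — overbidding then wins at a price above your value.
$1922: inside the interval → strictly worse (loss $555).
$411: below both → same outcome either way.
$3806: above both → same outcome either way.
$1740: inside the interval → strictly worse (loss $373).
$1992: inside the interval → strictly worse (loss $625).
$1525: inside the interval → strictly worse (loss $158).
$1957: inside the interval → strictly worse (loss $590).
$1326: below both → same outcome either way.
Count: 5.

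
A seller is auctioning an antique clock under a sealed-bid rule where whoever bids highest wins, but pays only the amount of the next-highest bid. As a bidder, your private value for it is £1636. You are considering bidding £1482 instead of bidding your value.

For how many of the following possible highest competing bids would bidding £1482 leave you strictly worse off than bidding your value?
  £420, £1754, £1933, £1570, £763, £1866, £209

The deviation hurts exactly when the highest competing bid lies strictly between £1482 and £1636 — underbidding then forfeits a profitable win.
£420: below both → same outcome either way.
£1754: above both → same outcome either way.
£1933: above both → same outcome either way.
£1570: inside the interval → strictly worse (loss £66).
£763: below both → same outcome either way.
£1866: above both → same outcome either way.
£209: below both → same outcome either way.
Count: 1.

1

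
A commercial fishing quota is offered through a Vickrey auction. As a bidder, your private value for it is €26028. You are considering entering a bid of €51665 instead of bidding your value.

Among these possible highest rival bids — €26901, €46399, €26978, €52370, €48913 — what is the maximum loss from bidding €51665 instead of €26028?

€26901: truthful gives €0, deviation gives −€873 → loss €873.
€46399: truthful gives €0, deviation gives −€20371 → loss €20371.
€26978: truthful gives €0, deviation gives −€950 → loss €950.
€52370: same outcome either way → loss €0.
€48913: truthful gives €0, deviation gives −€22885 → loss €22885.
Maximum loss: €22885.

€22885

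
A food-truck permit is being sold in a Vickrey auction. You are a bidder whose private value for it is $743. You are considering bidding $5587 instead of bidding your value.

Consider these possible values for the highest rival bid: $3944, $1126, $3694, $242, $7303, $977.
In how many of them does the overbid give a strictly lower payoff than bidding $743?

4

The deviation hurts exactly when the highest competing bid lies strictly between $743 and $5587 — overbidding then wins at a price above your value.
$3944: inside the interval → strictly worse (loss $3201).
$1126: inside the interval → strictly worse (loss $383).
$3694: inside the interval → strictly worse (loss $2951).
$242: below both → same outcome either way.
$7303: above both → same outcome either way.
$977: inside the interval → strictly worse (loss $234).
Count: 4.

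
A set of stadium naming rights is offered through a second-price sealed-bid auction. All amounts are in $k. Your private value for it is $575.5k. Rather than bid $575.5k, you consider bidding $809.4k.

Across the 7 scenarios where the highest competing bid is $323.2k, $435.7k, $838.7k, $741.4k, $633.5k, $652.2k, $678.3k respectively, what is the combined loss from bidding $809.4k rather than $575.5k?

$403.4k

The deviation costs you only when the competing bid falls strictly between $575.5k and $809.4k; elsewhere both bids give the same outcome.
$323.2k: outcomes coincide → loss $0k.
$435.7k: outcomes coincide → loss $0k.
$838.7k: outcomes coincide → loss $0k.
$741.4k: truthful payoff $0k, deviation payoff −$165.9k → loss $165.9k.
$633.5k: truthful payoff $0k, deviation payoff −$58k → loss $58k.
$652.2k: truthful payoff $0k, deviation payoff −$76.7k → loss $76.7k.
$678.3k: truthful payoff $0k, deviation payoff −$102.8k → loss $102.8k.
Total loss = $165.9k + $58k + $76.7k + $102.8k = $403.4k.
In a second-price auction your bid sets only whether you win, not what you pay, so bidding your true value is weakly dominant.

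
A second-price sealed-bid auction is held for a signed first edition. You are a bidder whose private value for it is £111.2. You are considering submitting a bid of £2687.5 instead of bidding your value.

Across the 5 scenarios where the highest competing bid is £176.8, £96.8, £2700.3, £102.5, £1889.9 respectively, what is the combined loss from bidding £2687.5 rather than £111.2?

£1844.3

The deviation costs you only when the competing bid falls strictly between £111.2 and £2687.5; elsewhere both bids give the same outcome.
£176.8: truthful payoff £0, deviation payoff −£65.6 → loss £65.6.
£96.8: outcomes coincide → loss £0.
£2700.3: outcomes coincide → loss £0.
£102.5: outcomes coincide → loss £0.
£1889.9: truthful payoff £0, deviation payoff −£1778.7 → loss £1778.7.
Total loss = £65.6 + £1778.7 = £1844.3.
Truthful bidding weakly dominates here: raising your bid can only win items priced above your value, and lowering it can only forfeit items priced below.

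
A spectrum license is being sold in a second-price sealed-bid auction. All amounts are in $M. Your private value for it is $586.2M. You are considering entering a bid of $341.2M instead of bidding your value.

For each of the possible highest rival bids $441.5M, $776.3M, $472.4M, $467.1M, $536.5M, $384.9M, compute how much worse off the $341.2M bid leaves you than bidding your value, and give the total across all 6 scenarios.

The deviation costs you only when the competing bid falls strictly between $341.2M and $586.2M; elsewhere both bids give the same outcome.
$441.5M: truthful payoff $144.7M, deviation payoff $0M → loss $144.7M.
$776.3M: outcomes coincide → loss $0M.
$472.4M: truthful payoff $113.8M, deviation payoff $0M → loss $113.8M.
$467.1M: truthful payoff $119.1M, deviation payoff $0M → loss $119.1M.
$536.5M: truthful payoff $49.7M, deviation payoff $0M → loss $49.7M.
$384.9M: truthful payoff $201.3M, deviation payoff $0M → loss $201.3M.
Total loss = $144.7M + $113.8M + $119.1M + $49.7M + $201.3M = $628.6M.
Truthful bidding weakly dominates here: raising your bid can only win items priced above your value, and lowering it can only forfeit items priced below.

$628.6M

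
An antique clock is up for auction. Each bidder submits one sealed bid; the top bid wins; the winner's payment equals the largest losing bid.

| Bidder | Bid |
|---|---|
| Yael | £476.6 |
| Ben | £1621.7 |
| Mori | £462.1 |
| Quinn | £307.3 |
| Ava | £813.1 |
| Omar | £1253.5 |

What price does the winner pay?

Highest bid: Ben at £1621.7, so Ben wins.
Second-highest bid: Omar at £1253.5 — that is the price the winner pays.

£1253.5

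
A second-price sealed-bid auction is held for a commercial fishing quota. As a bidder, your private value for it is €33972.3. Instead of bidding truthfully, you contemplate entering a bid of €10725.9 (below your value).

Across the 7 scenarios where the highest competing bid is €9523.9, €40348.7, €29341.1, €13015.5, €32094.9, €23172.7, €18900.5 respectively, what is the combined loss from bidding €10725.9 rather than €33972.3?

€53336.8

The deviation costs you only when the competing bid falls strictly between €10725.9 and €33972.3; elsewhere both bids give the same outcome.
€9523.9: outcomes coincide → loss €0.
€40348.7: outcomes coincide → loss €0.
€29341.1: truthful payoff €4631.2, deviation payoff €0 → loss €4631.2.
€13015.5: truthful payoff €20956.8, deviation payoff €0 → loss €20956.8.
€32094.9: truthful payoff €1877.4, deviation payoff €0 → loss €1877.4.
€23172.7: truthful payoff €10799.6, deviation payoff €0 → loss €10799.6.
€18900.5: truthful payoff €15071.8, deviation payoff €0 → loss €15071.8.
Total loss = €4631.2 + €20956.8 + €1877.4 + €10799.6 + €15071.8 = €53336.8.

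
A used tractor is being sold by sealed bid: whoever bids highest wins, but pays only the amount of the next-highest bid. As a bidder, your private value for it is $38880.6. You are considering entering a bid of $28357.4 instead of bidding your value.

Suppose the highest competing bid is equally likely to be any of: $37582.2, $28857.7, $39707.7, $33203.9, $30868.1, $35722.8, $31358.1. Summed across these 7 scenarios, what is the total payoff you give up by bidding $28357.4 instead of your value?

$35690.8

The deviation costs you only when the competing bid falls strictly between $28357.4 and $38880.6; elsewhere both bids give the same outcome.
$37582.2: truthful payoff $1298.4, deviation payoff $0 → loss $1298.4.
$28857.7: truthful payoff $10022.9, deviation payoff $0 → loss $10022.9.
$39707.7: outcomes coincide → loss $0.
$33203.9: truthful payoff $5676.7, deviation payoff $0 → loss $5676.7.
$30868.1: truthful payoff $8012.5, deviation payoff $0 → loss $8012.5.
$35722.8: truthful payoff $3157.8, deviation payoff $0 → loss $3157.8.
$31358.1: truthful payoff $7522.5, deviation payoff $0 → loss $7522.5.
Total loss = $1298.4 + $10022.9 + $5676.7 + $8012.5 + $3157.8 + $7522.5 = $35690.8.
Truthful bidding weakly dominates here: raising your bid can only win items priced above your value, and lowering it can only forfeit items priced below.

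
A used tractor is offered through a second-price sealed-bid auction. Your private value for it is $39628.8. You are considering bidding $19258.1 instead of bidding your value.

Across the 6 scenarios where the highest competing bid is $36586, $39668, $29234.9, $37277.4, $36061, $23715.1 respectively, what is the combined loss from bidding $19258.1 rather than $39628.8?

$35269.6

The deviation costs you only when the competing bid falls strictly between $19258.1 and $39628.8; elsewhere both bids give the same outcome.
$36586: truthful payoff $3042.8, deviation payoff $0 → loss $3042.8.
$39668: outcomes coincide → loss $0.
$29234.9: truthful payoff $10393.9, deviation payoff $0 → loss $10393.9.
$37277.4: truthful payoff $2351.4, deviation payoff $0 → loss $2351.4.
$36061: truthful payoff $3567.8, deviation payoff $0 → loss $3567.8.
$23715.1: truthful payoff $15913.7, deviation payoff $0 → loss $15913.7.
Total loss = $3042.8 + $10393.9 + $2351.4 + $3567.8 + $15913.7 = $35269.6.
Because the price is fixed by the runner-up's bid, deviating from your value can only change a good outcome into a bad one — never the reverse.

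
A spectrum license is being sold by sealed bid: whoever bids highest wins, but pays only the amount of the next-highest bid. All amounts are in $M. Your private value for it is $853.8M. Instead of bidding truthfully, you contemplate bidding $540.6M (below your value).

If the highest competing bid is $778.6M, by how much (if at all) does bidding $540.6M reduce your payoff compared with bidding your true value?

Bidding your value $853.8M: you win (since $853.8M > $778.6M) and pay $778.6M. Payoff $75.2M.
Bidding $540.6M: you lose. Payoff $0M.
The competing bid $778.6M lies between your shaded bid and your value, so underbidding forfeits an item you could have won at a profitable price.
Loss from deviating = $75.2M − ($0M) = $75.2M.

$75.2M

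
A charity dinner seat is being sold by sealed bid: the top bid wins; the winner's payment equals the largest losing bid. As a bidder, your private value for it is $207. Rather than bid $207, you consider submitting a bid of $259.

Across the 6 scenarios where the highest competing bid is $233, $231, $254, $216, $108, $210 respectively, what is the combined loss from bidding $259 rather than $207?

The deviation costs you only when the competing bid falls strictly between $207 and $259; elsewhere both bids give the same outcome.
$233: truthful payoff $0, deviation payoff −$26 → loss $26.
$231: truthful payoff $0, deviation payoff −$24 → loss $24.
$254: truthful payoff $0, deviation payoff −$47 → loss $47.
$216: truthful payoff $0, deviation payoff −$9 → loss $9.
$108: outcomes coincide → loss $0.
$210: truthful payoff $0, deviation payoff −$3 → loss $3.
Total loss = $26 + $24 + $47 + $9 + $3 = $109.

$109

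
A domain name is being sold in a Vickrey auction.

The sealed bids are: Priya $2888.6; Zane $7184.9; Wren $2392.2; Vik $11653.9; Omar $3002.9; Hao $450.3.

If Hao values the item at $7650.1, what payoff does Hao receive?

Highest bid: Vik at $11653.9, so Vik wins.
Second-highest bid: Zane at $7184.9 — that is the price the winner pays.
Hao did not win, so Hao pays nothing and receives nothing: payoff $0.

$0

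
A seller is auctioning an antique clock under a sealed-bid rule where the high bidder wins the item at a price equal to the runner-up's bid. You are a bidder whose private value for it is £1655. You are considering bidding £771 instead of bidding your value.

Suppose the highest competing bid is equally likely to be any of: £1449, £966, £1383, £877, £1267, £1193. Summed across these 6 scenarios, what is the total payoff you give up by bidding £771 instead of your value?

The deviation costs you only when the competing bid falls strictly between £771 and £1655; elsewhere both bids give the same outcome.
£1449: truthful payoff £206, deviation payoff £0 → loss £206.
£966: truthful payoff £689, deviation payoff £0 → loss £689.
£1383: truthful payoff £272, deviation payoff £0 → loss £272.
£877: truthful payoff £778, deviation payoff £0 → loss £778.
£1267: truthful payoff £388, deviation payoff £0 → loss £388.
£1193: truthful payoff £462, deviation payoff £0 → loss £462.
Total loss = £206 + £689 + £272 + £778 + £388 + £462 = £2795.

£2795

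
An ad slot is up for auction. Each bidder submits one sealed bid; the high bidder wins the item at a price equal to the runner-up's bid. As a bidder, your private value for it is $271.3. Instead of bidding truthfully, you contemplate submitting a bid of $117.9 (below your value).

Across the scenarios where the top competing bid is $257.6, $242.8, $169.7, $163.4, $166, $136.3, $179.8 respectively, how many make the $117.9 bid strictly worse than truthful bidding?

7

The deviation hurts exactly when the highest competing bid lies strictly between $117.9 and $271.3 — underbidding then forfeits a profitable win.
$257.6: inside the interval → strictly worse (loss $13.7).
$242.8: inside the interval → strictly worse (loss $28.5).
$169.7: inside the interval → strictly worse (loss $101.6).
$163.4: inside the interval → strictly worse (loss $107.9).
$166: inside the interval → strictly worse (loss $105.3).
$136.3: inside the interval → strictly worse (loss $135).
$179.8: inside the interval → strictly worse (loss $91.5).
Count: 7.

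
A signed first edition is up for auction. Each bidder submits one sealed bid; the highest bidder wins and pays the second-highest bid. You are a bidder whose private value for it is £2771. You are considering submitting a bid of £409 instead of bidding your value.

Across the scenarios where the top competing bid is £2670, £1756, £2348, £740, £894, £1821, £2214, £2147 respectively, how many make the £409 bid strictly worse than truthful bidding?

8

The deviation hurts exactly when the highest competing bid lies strictly between £409 and £2771 — underbidding then forfeits a profitable win.
£2670: inside the interval → strictly worse (loss £101).
£1756: inside the interval → strictly worse (loss £1015).
£2348: inside the interval → strictly worse (loss £423).
£740: inside the interval → strictly worse (loss £2031).
£894: inside the interval → strictly worse (loss £1877).
£1821: inside the interval → strictly worse (loss £950).
£2214: inside the interval → strictly worse (loss £557).
£2147: inside the interval → strictly worse (loss £624).
Count: 8.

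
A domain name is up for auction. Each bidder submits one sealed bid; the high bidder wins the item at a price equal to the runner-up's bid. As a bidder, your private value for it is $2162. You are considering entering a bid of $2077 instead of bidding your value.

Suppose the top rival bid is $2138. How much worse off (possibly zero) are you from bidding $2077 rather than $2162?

$24

Bidding your value $2162: you win (since $2162 > $2138) and pay $2138. Payoff $24.
Bidding $2077: you lose. Payoff $0.
The competing bid $2138 lies between your shaded bid and your value, so underbidding forfeits an item you could have won at a profitable price.
Loss from deviating = $24 − ($0) = $24.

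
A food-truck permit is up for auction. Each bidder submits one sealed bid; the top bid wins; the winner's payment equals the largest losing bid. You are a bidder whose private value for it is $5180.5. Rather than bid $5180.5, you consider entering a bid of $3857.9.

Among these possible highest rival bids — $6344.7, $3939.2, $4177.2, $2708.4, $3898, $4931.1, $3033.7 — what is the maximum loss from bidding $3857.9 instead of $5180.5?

$1282.5

$6344.7: same outcome either way → loss $0.
$3939.2: truthful gives $1241.3, deviation gives $0 → loss $1241.3.
$4177.2: truthful gives $1003.3, deviation gives $0 → loss $1003.3.
$2708.4: same outcome either way → loss $0.
$3898: truthful gives $1282.5, deviation gives $0 → loss $1282.5.
$4931.1: truthful gives $249.4, deviation gives $0 → loss $249.4.
$3033.7: same outcome either way → loss $0.
Maximum loss: $1282.5.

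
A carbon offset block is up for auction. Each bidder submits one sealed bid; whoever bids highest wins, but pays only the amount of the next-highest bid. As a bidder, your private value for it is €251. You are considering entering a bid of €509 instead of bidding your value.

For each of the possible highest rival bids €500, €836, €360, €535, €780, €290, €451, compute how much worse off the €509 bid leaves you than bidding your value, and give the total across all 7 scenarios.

€597

The deviation costs you only when the competing bid falls strictly between €251 and €509; elsewhere both bids give the same outcome.
€500: truthful payoff €0, deviation payoff −€249 → loss €249.
€836: outcomes coincide → loss €0.
€360: truthful payoff €0, deviation payoff −€109 → loss €109.
€535: outcomes coincide → loss €0.
€780: outcomes coincide → loss €0.
€290: truthful payoff €0, deviation payoff −€39 → loss €39.
€451: truthful payoff €0, deviation payoff −€200 → loss €200.
Total loss = €249 + €109 + €39 + €200 = €597.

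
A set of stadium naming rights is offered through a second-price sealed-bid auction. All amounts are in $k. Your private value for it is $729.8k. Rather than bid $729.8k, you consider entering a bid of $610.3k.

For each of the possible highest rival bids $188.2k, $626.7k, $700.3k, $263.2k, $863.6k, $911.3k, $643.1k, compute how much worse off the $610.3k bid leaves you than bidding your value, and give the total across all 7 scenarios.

The deviation costs you only when the competing bid falls strictly between $610.3k and $729.8k; elsewhere both bids give the same outcome.
$188.2k: outcomes coincide → loss $0k.
$626.7k: truthful payoff $103.1k, deviation payoff $0k → loss $103.1k.
$700.3k: truthful payoff $29.5k, deviation payoff $0k → loss $29.5k.
$263.2k: outcomes coincide → loss $0k.
$863.6k: outcomes coincide → loss $0k.
$911.3k: outcomes coincide → loss $0k.
$643.1k: truthful payoff $86.7k, deviation payoff $0k → loss $86.7k.
Total loss = $103.1k + $29.5k + $86.7k = $219.3k.

$219.3k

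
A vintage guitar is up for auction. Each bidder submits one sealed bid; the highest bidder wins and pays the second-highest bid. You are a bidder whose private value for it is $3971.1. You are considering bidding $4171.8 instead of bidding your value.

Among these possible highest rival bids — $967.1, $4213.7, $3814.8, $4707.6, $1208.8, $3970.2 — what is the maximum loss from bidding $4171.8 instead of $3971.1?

$967.1: same outcome either way → loss $0.
$4213.7: same outcome either way → loss $0.
$3814.8: same outcome either way → loss $0.
$4707.6: same outcome either way → loss $0.
$1208.8: same outcome either way → loss $0.
$3970.2: same outcome either way → loss $0.
Maximum loss: $0.

$0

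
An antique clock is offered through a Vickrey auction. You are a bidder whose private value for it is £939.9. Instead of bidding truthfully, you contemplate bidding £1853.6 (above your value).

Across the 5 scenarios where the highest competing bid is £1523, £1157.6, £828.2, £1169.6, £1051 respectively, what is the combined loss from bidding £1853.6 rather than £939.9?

The deviation costs you only when the competing bid falls strictly between £939.9 and £1853.6; elsewhere both bids give the same outcome.
£1523: truthful payoff £0, deviation payoff −£583.1 → loss £583.1.
£1157.6: truthful payoff £0, deviation payoff −£217.7 → loss £217.7.
£828.2: outcomes coincide → loss £0.
£1169.6: truthful payoff £0, deviation payoff −£229.7 → loss £229.7.
£1051: truthful payoff £0, deviation payoff −£111.1 → loss £111.1.
Total loss = £583.1 + £217.7 + £229.7 + £111.1 = £1141.6.
In a second-price auction your bid sets only whether you win, not what you pay, so bidding your true value is weakly dominant.

£1141.6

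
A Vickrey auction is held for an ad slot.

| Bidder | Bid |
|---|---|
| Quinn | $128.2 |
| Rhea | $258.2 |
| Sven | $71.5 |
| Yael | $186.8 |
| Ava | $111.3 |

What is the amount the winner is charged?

Highest bid: Rhea at $258.2, so Rhea wins.
Second-highest bid: Yael at $186.8 — that is the price the winner pays.

$186.8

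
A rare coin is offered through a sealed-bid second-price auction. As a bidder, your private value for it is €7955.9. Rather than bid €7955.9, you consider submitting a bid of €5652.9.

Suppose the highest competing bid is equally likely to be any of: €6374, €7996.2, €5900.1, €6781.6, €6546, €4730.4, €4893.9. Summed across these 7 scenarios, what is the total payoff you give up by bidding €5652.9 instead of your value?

The deviation costs you only when the competing bid falls strictly between €5652.9 and €7955.9; elsewhere both bids give the same outcome.
€6374: truthful payoff €1581.9, deviation payoff €0 → loss €1581.9.
€7996.2: outcomes coincide → loss €0.
€5900.1: truthful payoff €2055.8, deviation payoff €0 → loss €2055.8.
€6781.6: truthful payoff €1174.3, deviation payoff €0 → loss €1174.3.
€6546: truthful payoff €1409.9, deviation payoff €0 → loss €1409.9.
€4730.4: outcomes coincide → loss €0.
€4893.9: outcomes coincide → loss €0.
Total loss = €1581.9 + €2055.8 + €1174.3 + €1409.9 = €6221.9.

€6221.9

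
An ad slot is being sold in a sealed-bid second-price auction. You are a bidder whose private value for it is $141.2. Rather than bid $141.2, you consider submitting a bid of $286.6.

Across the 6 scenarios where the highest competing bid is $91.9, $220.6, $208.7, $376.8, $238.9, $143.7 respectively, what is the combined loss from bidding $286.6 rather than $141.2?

$247.1

The deviation costs you only when the competing bid falls strictly between $141.2 and $286.6; elsewhere both bids give the same outcome.
$91.9: outcomes coincide → loss $0.
$220.6: truthful payoff $0, deviation payoff −$79.4 → loss $79.4.
$208.7: truthful payoff $0, deviation payoff −$67.5 → loss $67.5.
$376.8: outcomes coincide → loss $0.
$238.9: truthful payoff $0, deviation payoff −$97.7 → loss $97.7.
$143.7: truthful payoff $0, deviation payoff −$2.5 → loss $2.5.
Total loss = $79.4 + $67.5 + $97.7 + $2.5 = $247.1.
Truthful bidding weakly dominates here: raising your bid can only win items priced above your value, and lowering it can only forfeit items priced below.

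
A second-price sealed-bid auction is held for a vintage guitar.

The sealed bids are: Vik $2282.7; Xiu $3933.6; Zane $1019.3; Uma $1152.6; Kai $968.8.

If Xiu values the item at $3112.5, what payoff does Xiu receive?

$829.8

Highest bid: Xiu at $3933.6, so Xiu wins.
Second-highest bid: Vik at $2282.7 — that is the price the winner pays.
Xiu's payoff = value − price = $3112.5 − $2282.7 = $829.8.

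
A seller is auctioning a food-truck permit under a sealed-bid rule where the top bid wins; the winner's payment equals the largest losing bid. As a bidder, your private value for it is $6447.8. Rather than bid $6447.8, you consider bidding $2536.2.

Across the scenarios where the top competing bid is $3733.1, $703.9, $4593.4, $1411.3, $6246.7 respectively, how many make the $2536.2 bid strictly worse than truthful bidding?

The deviation hurts exactly when the highest competing bid lies strictly between $2536.2 and $6447.8 — underbidding then forfeits a profitable win.
$3733.1: inside the interval → strictly worse (loss $2714.7).
$703.9: below both → same outcome either way.
$4593.4: inside the interval → strictly worse (loss $1854.4).
$1411.3: below both → same outcome either way.
$6246.7: inside the interval → strictly worse (loss $201.1).
Count: 3.

3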